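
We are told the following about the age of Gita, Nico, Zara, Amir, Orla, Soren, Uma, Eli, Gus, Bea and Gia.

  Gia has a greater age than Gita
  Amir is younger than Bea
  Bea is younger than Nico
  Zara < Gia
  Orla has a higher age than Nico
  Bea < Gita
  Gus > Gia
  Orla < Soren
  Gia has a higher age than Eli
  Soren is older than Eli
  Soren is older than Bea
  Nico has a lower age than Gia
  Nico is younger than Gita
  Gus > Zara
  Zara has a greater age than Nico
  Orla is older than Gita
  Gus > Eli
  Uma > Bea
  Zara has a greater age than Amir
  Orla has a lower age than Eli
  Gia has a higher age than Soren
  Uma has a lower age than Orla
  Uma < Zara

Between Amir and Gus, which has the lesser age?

Amir < Bea and Bea < Nico give Amir < Nico.
With Nico < Gita: Amir < Bea < Nico < Gita.
Then Gita < Orla extends the chain to Orla.
With Orla < Eli: Amir < Bea < Nico < Gita < Orla < Eli.
With Eli < Soren: Amir < Bea < Nico < Gita < Orla < Eli < Soren.
With Soren < Gia: Amir < Bea < Nico < Gita < Orla < Eli < Soren < Gia.
Then Gia < Gus extends the chain to Gus.
So Amir < Gus; Amir is the younger of the two.

Amir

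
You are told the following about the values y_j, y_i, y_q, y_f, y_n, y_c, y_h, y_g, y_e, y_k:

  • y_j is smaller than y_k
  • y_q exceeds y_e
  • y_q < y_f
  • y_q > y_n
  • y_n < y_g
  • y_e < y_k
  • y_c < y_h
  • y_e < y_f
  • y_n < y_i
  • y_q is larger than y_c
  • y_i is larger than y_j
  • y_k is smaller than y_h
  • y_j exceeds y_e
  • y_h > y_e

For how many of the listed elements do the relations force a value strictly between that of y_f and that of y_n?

The relations place y_n below y_f. An element lies strictly between them when it is forced above y_n and also forced below y_f.
Above y_n: {y_i, y_g, y_q}. Below y_f: {y_e, y_c, y_q}.
Intersection: {y_q} — 1.

1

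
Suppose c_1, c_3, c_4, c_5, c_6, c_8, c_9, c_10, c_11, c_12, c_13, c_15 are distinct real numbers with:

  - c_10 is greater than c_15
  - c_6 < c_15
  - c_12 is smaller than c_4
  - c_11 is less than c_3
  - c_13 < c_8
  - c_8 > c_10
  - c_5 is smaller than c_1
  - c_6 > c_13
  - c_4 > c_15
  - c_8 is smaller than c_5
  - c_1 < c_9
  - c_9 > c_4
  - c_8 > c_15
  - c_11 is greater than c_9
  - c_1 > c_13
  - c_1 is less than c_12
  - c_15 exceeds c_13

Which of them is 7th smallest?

c_1

The consecutive relations fix a unique order: c_13 < c_6 < c_15 < c_10 < c_8 < c_5 < c_1 < c_12 < c_4 < c_9 < c_11 < c_3.
Counting 7 from the smallest end gives c_1.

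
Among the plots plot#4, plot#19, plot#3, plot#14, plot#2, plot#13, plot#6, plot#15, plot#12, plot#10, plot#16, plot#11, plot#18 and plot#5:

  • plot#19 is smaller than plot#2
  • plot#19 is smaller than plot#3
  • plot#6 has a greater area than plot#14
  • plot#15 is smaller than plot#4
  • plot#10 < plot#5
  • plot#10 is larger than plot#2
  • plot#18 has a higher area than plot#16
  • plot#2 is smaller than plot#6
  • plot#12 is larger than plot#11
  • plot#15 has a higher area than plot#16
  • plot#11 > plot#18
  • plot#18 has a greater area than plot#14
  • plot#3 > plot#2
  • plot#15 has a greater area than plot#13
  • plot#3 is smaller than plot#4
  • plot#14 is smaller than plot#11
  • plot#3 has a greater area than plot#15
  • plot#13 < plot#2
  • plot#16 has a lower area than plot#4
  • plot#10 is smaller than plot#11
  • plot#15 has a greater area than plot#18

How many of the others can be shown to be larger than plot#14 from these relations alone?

From plot#14 the given relations immediately reach plot#6, plot#18, plot#11.
From those, plot#15, plot#12 — 5 in total.
From those, plot#3, plot#4 — 7 in total.
Nothing else is reachable above plot#14; 7 in all.

7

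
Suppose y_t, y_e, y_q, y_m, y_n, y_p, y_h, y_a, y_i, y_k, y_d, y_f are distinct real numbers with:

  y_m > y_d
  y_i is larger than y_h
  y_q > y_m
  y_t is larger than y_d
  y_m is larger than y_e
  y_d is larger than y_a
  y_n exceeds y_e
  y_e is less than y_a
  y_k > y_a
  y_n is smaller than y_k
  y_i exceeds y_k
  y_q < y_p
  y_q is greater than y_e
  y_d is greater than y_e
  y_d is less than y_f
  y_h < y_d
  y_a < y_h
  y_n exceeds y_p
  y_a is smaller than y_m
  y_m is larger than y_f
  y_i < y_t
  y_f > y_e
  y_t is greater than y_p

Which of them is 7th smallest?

y_q

Chaining the given pairs: y_e < y_a < y_h < y_d < y_f < y_m < y_q < y_p < y_n < y_k < y_i < y_t.
Counting 7 from the smallest end gives y_q.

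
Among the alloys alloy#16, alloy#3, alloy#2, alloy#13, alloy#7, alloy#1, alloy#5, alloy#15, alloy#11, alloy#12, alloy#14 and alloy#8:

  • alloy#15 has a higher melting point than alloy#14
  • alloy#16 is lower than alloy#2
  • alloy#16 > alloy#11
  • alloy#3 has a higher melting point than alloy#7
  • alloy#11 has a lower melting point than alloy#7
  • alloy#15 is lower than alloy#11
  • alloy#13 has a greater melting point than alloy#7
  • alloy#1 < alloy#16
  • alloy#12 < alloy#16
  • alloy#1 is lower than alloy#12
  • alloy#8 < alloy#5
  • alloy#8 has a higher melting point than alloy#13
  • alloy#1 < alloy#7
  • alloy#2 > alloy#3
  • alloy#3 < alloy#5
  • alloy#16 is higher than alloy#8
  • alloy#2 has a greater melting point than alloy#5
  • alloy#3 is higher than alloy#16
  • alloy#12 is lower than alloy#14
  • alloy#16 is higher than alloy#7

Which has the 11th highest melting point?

Piecing the relations together gives one ordering: alloy#1 < alloy#12 < alloy#14 < alloy#15 < alloy#11 < alloy#7 < alloy#13 < alloy#8 < alloy#16 < alloy#3 < alloy#5 < alloy#2.
Counting 11 from the largest end gives alloy#12.

alloy#12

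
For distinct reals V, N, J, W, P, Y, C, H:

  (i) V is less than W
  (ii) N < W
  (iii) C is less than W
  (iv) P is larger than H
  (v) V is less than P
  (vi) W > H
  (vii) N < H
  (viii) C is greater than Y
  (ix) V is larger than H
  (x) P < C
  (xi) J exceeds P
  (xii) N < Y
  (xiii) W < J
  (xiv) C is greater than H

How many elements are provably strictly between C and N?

Chaining upward from N reaches: H, V, Y, P, W, J.
Chaining downward from C reaches: H, V, Y, P.
Strictly between N and C are those in both lists: H, V, Y, P — 4 elements.

4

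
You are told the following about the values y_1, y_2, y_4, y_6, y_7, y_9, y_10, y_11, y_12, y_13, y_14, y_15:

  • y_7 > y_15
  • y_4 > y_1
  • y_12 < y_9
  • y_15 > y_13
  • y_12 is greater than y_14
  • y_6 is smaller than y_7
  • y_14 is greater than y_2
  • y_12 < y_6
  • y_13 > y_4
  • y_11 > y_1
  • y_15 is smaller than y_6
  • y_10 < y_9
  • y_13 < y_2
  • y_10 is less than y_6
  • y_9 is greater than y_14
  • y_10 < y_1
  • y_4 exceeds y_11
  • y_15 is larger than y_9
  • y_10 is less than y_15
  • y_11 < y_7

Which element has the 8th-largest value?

Chaining the given pairs: y_10 < y_1 < y_11 < y_4 < y_13 < y_2 < y_14 < y_12 < y_9 < y_15 < y_6 < y_7.
Counting 8 from the largest end gives y_13.

y_13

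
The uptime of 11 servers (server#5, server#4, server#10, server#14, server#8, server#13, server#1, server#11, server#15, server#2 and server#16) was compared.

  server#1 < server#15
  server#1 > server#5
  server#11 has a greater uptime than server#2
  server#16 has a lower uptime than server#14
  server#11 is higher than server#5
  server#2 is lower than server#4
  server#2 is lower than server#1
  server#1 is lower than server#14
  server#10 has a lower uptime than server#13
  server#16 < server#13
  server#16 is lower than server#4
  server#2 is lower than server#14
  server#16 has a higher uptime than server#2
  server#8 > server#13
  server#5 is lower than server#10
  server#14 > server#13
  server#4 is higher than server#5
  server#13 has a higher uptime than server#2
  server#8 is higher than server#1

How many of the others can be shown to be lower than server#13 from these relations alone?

4

Directly below server#13: server#2, server#16, server#10.
One step further: server#5 (4 so far).
Nothing else is reachable below server#13; 4 in all.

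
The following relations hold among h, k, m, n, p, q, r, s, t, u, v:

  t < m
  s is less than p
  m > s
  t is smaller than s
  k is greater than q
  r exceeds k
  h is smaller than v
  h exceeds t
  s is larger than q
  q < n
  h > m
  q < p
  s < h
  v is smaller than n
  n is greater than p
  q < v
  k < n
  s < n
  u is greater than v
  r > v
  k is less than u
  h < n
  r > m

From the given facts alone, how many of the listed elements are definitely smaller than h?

4

The elements the relations force below h are t, q, s, m — no chain reaches any other.
That is 4.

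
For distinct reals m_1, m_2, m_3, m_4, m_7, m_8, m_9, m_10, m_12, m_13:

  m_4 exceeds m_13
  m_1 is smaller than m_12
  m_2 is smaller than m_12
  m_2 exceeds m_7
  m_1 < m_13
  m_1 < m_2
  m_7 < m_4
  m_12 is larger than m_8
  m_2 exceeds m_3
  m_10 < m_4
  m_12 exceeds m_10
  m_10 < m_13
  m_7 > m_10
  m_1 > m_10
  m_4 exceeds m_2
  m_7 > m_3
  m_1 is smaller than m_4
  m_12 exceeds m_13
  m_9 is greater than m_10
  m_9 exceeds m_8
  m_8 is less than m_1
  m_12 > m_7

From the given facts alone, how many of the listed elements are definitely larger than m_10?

7

From m_10 the given relations immediately reach m_7, m_1, m_9, m_13, m_4, m_12.
From those, m_2 — 7 in total.
Nothing else is reachable above m_10; 7 in all.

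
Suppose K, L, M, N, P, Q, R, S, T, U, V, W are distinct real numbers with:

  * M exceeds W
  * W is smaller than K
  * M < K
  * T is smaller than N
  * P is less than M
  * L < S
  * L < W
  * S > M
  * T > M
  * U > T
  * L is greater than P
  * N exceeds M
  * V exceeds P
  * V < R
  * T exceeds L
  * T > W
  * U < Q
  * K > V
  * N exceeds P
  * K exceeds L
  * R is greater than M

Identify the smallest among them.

Chaining upward from P: directly above it, L, M, V, N; then W, T, S, R, K; then U; then Q.
That covers every other element, and nothing is given below P, so P is the smallest.

P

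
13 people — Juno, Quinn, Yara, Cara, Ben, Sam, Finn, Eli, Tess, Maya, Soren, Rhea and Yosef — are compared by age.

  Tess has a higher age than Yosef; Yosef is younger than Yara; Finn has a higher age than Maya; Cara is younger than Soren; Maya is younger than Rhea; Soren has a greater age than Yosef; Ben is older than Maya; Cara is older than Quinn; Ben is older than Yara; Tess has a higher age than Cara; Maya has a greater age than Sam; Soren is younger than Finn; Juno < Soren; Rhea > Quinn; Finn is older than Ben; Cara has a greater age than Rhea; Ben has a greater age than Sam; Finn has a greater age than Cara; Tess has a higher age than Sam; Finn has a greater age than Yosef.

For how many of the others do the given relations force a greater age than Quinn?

The elements the relations force above Quinn are Rhea, Cara, Tess, Soren, Finn — no chain reaches any other.
That is 5.

5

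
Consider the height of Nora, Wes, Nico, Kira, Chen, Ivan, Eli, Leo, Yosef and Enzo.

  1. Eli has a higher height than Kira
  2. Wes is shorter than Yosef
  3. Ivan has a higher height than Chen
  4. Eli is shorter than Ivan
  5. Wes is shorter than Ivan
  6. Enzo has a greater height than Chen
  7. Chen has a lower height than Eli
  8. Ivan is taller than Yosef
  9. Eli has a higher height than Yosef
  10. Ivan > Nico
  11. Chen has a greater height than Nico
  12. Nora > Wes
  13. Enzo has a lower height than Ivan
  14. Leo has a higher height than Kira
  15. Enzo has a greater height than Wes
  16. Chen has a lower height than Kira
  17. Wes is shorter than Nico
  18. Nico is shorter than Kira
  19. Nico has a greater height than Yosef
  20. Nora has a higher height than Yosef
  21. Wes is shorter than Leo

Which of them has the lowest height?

Wes

Yosef is not least since Wes < Yosef; Nico is not least since Wes < Nico; Chen is not least since Nico < Chen; Kira is not least since Chen < Kira; Enzo is not least since Wes < Enzo; Leo is not least since Kira < Leo; Eli is not least since Chen < Eli; Nora is not least since Wes < Nora; Ivan is not least since Yosef < Ivan.
Only Wes has nothing below it, so Wes is the lowest height.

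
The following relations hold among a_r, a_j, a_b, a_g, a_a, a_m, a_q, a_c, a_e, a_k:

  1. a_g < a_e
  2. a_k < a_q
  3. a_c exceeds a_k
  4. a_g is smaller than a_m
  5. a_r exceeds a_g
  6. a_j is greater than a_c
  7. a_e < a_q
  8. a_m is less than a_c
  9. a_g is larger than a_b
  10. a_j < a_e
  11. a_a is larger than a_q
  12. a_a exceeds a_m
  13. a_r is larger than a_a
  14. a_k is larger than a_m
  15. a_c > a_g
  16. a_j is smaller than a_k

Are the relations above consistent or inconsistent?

inconsistent

We have a_j < a_k stated directly, yet also a_k < a_c < a_j by chaining the others — so a_k < a_j. Contradiction.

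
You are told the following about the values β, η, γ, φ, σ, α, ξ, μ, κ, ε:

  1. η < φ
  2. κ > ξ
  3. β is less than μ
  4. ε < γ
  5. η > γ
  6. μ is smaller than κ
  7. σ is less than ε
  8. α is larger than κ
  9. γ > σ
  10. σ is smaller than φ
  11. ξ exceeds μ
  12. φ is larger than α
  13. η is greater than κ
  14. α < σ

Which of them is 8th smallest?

Piecing the relations together gives one ordering: β < μ < ξ < κ < α < σ < ε < γ < η < φ.
Counting 8 from the smallest end gives γ.

γ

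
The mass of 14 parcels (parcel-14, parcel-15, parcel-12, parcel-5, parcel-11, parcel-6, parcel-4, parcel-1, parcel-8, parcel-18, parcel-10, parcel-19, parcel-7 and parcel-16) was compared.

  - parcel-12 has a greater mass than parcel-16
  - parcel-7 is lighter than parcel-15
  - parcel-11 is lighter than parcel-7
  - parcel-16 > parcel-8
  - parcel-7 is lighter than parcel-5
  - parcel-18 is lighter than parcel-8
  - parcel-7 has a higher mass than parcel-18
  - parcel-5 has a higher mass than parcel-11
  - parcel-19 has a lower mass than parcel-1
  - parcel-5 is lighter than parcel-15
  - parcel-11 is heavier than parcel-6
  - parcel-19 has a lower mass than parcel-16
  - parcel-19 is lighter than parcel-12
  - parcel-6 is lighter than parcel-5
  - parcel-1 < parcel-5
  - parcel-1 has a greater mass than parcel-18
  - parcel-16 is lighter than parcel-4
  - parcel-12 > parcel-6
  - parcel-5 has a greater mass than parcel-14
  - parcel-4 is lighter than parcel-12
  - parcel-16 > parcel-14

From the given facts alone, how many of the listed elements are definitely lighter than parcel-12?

7

The elements the relations force below parcel-12 are parcel-6, parcel-18, parcel-19, parcel-14, parcel-8, parcel-16, parcel-4 — no chain reaches any other.
That is 7.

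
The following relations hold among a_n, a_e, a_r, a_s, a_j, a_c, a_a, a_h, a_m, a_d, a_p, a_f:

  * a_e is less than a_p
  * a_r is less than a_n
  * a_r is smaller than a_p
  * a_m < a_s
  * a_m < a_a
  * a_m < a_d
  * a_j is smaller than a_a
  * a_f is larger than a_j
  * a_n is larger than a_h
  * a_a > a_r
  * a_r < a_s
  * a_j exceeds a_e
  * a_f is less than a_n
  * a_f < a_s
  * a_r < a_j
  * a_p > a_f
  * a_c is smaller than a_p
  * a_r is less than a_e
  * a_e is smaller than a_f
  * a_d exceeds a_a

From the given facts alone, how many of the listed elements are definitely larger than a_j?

Directly above a_j: a_a, a_f.
One step further: a_d, a_n, a_p, a_s (6 so far).
No other element is forced above a_j by the given relations, so the count is 6.

6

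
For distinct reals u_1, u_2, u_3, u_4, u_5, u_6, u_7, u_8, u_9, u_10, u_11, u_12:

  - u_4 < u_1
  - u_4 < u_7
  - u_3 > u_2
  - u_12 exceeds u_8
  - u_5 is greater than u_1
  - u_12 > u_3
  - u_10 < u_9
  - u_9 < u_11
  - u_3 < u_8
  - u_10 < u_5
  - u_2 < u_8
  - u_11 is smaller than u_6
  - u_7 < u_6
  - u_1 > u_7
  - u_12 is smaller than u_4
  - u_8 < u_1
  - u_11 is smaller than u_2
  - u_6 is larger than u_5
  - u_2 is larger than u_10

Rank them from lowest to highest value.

u_10 < u_9 < u_11 < u_2 < u_3 < u_8 < u_12 < u_4 < u_7 < u_1 < u_5 < u_6

Each adjacent pair is fixed by a given relation: u_10 < u_9; u_9 < u_11; u_11 < u_2; u_2 < u_3; u_3 < u_8; u_8 < u_12; u_12 < u_4; u_4 < u_7; u_7 < u_1; u_1 < u_5; u_5 < u_6. Chaining them end to end gives the full order.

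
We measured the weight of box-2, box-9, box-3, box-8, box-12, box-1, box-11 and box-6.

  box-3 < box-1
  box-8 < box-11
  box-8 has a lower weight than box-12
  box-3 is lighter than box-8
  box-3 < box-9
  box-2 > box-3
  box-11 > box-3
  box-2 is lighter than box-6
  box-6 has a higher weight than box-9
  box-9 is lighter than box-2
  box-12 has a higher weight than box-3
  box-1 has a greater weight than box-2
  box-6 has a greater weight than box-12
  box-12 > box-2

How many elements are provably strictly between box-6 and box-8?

The relations place box-8 below box-6. An element lies strictly between them when it is forced above box-8 and also forced below box-6.
Above box-8: {box-11, box-12}. Below box-6: {box-3, box-9, box-2, box-12}.
Intersection: {box-12} — 1.

1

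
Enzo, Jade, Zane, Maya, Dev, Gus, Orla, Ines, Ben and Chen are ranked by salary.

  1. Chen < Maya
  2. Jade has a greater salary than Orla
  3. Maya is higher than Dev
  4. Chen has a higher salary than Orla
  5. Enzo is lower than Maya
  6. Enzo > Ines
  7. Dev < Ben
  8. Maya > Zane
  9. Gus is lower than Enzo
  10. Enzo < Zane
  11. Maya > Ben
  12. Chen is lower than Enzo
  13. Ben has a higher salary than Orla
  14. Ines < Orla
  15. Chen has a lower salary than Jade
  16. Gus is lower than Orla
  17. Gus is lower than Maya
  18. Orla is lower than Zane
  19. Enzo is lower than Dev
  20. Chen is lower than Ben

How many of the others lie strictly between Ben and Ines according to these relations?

4

The relations place Ines below Ben. An element lies strictly between them when it is forced above Ines and also forced below Ben.
Above Ines: {Orla, Chen, Enzo, Zane, Dev, Maya, Jade}. Below Ben: {Gus, Orla, Chen, Enzo, Dev}.
Intersection: {Orla, Chen, Enzo, Dev} — 4.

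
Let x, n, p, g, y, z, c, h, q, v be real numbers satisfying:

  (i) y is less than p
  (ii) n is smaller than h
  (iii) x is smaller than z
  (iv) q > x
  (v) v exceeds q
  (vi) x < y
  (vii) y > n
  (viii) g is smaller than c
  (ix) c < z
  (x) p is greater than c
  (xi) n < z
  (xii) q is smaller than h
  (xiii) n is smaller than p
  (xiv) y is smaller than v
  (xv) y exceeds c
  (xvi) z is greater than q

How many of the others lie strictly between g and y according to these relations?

Chaining upward from g reaches: c, z, v, p.
Chaining downward from y reaches: c, x, n.
Strictly between g and y are those in both lists: c — 1 element.

1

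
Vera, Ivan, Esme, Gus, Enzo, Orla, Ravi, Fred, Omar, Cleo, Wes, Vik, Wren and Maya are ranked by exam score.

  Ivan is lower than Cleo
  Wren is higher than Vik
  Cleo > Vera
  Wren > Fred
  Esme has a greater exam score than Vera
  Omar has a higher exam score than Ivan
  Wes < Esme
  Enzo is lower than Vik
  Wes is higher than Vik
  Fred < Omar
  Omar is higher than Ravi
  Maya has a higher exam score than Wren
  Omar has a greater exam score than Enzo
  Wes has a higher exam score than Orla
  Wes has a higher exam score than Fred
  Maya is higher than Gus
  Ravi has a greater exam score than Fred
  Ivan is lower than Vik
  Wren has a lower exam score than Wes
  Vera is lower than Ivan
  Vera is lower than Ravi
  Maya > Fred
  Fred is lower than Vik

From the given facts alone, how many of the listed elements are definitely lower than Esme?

The elements the relations force below Esme are Vera, Orla, Enzo, Fred, Ivan, Vik, Wren, Wes — no chain reaches any other.
That is 8.

8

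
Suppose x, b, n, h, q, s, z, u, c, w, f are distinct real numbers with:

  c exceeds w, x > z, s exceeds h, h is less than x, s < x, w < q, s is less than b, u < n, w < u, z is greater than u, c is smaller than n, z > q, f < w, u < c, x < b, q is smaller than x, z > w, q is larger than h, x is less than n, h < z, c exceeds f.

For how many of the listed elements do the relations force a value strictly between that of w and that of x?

3

The relations place w below x. An element lies strictly between them when it is forced above w and also forced below x.
Above w: {q, u, c, z, n, b}. Below x: {f, h, q, s, u, z}.
Intersection: {q, u, z} — 3.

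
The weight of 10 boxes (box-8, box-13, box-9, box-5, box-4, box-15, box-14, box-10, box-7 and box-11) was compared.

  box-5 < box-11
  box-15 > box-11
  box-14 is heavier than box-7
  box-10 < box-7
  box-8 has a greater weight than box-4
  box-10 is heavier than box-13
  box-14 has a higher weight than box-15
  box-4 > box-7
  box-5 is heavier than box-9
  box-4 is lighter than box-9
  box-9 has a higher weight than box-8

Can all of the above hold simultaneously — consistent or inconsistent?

consistent

The single ordering box-13 < box-10 < box-7 < box-4 < box-8 < box-9 < box-5 < box-11 < box-15 < box-14 satisfies every listed relation, so no contradiction arises.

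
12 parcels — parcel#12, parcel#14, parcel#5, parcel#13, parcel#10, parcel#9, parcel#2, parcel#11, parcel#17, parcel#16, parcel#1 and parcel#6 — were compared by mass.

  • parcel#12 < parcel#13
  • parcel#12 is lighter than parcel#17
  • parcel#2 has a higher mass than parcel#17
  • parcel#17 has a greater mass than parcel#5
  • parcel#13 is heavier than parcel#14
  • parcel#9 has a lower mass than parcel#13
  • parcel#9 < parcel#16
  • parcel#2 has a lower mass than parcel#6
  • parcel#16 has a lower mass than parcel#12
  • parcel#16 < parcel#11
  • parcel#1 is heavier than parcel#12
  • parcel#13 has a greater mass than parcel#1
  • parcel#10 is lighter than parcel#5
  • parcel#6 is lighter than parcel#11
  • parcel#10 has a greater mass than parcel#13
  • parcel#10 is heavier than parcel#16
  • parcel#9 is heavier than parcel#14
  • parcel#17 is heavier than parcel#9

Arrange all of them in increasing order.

parcel#14 < parcel#9 < parcel#16 < parcel#12 < parcel#1 < parcel#13 < parcel#10 < parcel#5 < parcel#17 < parcel#2 < parcel#6 < parcel#11

Nothing is placed below parcel#14, so it is least; from there parcel#14 < parcel#9; parcel#9 < parcel#16; parcel#16 < parcel#12; parcel#12 < parcel#1; parcel#1 < parcel#13; parcel#13 < parcel#10; parcel#10 < parcel#5; parcel#5 < parcel#17; parcel#17 < parcel#2; parcel#2 < parcel#6; parcel#6 < parcel#11, each given directly.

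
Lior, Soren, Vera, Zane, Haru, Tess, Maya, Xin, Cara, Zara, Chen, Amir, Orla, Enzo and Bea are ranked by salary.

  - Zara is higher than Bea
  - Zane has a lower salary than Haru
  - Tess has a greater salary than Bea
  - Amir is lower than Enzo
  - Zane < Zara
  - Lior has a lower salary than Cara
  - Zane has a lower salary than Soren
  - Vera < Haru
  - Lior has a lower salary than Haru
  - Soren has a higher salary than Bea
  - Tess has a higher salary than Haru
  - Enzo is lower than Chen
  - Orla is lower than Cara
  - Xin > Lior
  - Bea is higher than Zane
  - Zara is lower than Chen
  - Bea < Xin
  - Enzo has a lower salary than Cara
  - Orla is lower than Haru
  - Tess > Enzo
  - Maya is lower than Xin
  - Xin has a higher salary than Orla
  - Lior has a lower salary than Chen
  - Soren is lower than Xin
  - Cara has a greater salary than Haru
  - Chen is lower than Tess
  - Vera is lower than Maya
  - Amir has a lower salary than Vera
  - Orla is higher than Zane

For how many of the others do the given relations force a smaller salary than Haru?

Directly below Haru: Zane, Orla, Lior, Vera.
One step further: Amir (5 so far).
Nothing else is reachable below Haru; 5 in all.

5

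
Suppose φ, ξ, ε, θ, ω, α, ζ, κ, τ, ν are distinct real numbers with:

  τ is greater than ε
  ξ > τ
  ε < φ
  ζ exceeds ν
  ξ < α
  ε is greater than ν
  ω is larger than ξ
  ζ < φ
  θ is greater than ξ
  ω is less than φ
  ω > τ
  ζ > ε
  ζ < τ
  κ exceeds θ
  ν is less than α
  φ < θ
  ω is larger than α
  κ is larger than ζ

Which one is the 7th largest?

τ

Piecing the relations together gives one ordering: ν < ε < ζ < τ < ξ < α < ω < φ < θ < κ.
The 7th largest is τ.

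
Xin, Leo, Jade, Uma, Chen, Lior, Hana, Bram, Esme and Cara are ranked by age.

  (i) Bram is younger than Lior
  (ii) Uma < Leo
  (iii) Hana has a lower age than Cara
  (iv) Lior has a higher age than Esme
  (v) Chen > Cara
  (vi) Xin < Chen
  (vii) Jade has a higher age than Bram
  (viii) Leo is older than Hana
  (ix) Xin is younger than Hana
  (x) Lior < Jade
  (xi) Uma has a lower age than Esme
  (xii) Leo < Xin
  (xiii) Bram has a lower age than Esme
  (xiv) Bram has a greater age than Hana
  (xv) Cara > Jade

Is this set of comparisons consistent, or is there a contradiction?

inconsistent

Chaining the given relations yields Leo < Xin < Hana, so Leo < Hana. But one relation states Hana < Leo. These cannot both hold.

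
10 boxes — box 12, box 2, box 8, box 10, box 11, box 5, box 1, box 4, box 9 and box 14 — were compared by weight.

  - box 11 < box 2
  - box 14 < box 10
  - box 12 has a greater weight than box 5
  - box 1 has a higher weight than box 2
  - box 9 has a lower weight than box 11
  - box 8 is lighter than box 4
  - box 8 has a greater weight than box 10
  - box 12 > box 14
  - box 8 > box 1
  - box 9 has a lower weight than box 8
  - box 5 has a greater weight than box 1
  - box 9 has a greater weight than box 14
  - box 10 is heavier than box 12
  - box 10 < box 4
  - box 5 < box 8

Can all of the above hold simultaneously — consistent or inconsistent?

consistent

The single ordering box 14 < box 9 < box 11 < box 2 < box 1 < box 5 < box 12 < box 10 < box 8 < box 4 satisfies every listed relation, so no contradiction arises.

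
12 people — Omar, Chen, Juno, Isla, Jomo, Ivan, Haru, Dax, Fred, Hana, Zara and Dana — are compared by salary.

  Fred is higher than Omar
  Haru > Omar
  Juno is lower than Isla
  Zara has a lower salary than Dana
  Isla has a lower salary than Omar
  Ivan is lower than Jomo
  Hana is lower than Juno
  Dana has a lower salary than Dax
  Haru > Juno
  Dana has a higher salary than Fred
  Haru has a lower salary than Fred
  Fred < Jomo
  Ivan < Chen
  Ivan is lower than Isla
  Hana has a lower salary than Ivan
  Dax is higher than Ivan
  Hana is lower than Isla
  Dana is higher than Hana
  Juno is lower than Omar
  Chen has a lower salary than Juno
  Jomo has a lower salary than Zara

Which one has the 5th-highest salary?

Piecing the relations together gives one ordering: Hana < Ivan < Chen < Juno < Isla < Omar < Haru < Fred < Jomo < Zara < Dana < Dax.
Counting 5 from the largest end gives Fred.

Fred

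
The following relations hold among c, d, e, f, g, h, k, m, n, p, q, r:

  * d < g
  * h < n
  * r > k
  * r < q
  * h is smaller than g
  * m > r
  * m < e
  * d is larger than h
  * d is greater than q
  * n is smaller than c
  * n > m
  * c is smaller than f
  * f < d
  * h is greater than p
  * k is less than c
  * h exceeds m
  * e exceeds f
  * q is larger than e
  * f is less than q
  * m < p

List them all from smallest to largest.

Each adjacent pair is fixed by a given relation: k < r; r < m; m < p; p < h; h < n; n < c; c < f; f < e; e < q; q < d; d < g. Chaining them end to end gives the full order.

k < r < m < p < h < n < c < f < e < q < d < g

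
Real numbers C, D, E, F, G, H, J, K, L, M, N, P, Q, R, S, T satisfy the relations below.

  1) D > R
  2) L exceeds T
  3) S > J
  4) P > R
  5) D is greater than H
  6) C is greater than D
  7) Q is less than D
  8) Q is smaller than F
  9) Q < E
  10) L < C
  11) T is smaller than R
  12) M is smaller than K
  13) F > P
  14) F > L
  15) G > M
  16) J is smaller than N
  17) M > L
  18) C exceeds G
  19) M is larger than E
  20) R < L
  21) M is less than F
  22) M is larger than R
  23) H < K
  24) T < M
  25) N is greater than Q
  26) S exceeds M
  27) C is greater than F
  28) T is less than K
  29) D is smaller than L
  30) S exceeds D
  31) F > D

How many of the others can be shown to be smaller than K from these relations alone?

8

Directly below K: T, H, M.
One step further: R, L, E (6 so far).
One step further: Q, D (8 so far).
Nothing else is reachable below K; 8 in all.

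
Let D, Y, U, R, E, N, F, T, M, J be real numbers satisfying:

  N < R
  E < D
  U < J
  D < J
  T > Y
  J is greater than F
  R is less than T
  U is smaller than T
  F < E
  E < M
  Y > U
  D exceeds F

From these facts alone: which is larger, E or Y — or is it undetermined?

Following every chain through E: above E we get M, D, J; below E we get F.
Y is not reached, and no chain runs the other way from Y to E.
So the given relations leave the order of E and Y undetermined.

undetermined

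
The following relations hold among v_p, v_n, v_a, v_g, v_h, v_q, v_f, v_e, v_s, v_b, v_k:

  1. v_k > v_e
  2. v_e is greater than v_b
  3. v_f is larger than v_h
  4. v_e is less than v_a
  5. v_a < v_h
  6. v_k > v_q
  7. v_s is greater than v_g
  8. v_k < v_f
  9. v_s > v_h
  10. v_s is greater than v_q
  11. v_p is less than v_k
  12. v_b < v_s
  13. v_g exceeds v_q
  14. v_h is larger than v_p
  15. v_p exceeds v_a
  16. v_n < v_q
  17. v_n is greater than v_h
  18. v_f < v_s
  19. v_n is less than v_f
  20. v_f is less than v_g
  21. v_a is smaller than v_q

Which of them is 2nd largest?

v_g

Chaining the given pairs: v_b < v_e < v_a < v_p < v_h < v_n < v_q < v_k < v_f < v_g < v_s.
Counting 2 from the largest end gives v_g.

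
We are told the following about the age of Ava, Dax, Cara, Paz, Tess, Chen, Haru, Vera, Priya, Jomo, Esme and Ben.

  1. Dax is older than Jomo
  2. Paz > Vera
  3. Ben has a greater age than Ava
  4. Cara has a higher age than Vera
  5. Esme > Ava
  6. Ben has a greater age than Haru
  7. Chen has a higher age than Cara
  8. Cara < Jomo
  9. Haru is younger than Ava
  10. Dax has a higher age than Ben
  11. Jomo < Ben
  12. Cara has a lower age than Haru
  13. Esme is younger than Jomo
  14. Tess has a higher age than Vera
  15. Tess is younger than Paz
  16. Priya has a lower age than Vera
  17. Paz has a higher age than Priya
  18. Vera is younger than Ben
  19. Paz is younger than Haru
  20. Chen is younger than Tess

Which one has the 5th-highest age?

Chaining the given pairs: Priya < Vera < Cara < Chen < Tess < Paz < Haru < Ava < Esme < Jomo < Ben < Dax.
Counting 5 from the largest end gives Ava.

Ava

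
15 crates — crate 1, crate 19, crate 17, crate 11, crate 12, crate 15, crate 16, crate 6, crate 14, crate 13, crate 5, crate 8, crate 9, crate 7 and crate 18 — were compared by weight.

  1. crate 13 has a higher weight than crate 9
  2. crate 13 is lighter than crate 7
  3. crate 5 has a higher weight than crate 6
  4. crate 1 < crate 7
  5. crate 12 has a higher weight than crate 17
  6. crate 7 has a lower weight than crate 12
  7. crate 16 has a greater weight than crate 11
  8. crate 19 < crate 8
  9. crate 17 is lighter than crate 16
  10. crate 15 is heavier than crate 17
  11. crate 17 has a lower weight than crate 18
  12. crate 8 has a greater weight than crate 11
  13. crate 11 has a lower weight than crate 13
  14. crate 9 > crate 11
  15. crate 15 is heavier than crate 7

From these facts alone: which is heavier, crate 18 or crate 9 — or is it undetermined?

undetermined

Following every chain through crate 9: above crate 9 we get crate 13, crate 7, crate 15, crate 12; below crate 9 we get crate 11.
crate 18 is not reached, and no chain runs the other way from crate 18 to crate 9.
So the given relations leave the order of crate 9 and crate 18 undetermined.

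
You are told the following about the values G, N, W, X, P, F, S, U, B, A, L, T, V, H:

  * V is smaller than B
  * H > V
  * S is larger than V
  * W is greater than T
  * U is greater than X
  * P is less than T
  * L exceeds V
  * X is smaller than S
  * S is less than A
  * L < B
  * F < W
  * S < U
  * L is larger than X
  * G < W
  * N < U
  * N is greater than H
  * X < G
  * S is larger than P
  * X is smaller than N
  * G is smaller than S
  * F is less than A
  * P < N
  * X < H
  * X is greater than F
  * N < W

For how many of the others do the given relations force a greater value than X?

9

The elements the relations force above X are H, N, G, S, W, L, A, B, U — no chain reaches any other.
That is 9.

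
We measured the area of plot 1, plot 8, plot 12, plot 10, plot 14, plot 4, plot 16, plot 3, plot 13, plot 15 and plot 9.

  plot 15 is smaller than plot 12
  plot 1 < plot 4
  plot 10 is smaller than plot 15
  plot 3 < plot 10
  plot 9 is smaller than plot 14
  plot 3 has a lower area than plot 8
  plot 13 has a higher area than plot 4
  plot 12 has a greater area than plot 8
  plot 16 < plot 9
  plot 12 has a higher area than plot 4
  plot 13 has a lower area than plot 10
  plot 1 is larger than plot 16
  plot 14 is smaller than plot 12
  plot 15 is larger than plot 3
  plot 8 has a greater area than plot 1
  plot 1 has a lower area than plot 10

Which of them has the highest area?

Chaining downward from plot 12: directly below it, plot 4, plot 15, plot 14, plot 8; then plot 3, plot 1, plot 9, plot 10; then plot 16, plot 13.
That covers every other element, and nothing is given above plot 12, so plot 12 is the highest area.

plot 12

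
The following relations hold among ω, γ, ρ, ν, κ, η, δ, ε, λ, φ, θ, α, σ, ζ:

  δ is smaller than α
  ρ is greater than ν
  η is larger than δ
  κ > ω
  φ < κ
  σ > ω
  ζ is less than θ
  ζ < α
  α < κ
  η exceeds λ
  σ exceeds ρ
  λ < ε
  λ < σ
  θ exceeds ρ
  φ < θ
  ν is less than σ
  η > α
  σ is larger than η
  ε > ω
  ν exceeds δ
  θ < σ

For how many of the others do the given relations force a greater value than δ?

The elements the relations force above δ are ν, ρ, α, θ, η, σ, κ — no chain reaches any other.
That is 7.

7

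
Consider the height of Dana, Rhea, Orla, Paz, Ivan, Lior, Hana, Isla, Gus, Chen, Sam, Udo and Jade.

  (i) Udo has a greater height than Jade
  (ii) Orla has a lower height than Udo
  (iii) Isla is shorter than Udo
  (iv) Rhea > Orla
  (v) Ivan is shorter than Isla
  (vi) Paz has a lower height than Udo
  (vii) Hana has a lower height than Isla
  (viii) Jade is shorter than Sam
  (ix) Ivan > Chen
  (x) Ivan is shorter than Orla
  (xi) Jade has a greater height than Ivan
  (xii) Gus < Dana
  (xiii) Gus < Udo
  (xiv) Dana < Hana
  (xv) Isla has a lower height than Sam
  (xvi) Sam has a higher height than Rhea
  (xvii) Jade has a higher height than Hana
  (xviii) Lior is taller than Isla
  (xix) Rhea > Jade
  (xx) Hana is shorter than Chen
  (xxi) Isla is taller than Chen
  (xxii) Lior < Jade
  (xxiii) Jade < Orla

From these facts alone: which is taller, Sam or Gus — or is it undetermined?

Gus < Dana and Dana < Hana give Gus < Hana.
Then Hana < Chen extends the chain to Chen.
Then Chen < Ivan extends the chain to Ivan.
Then Ivan < Isla extends the chain to Isla.
Then Isla < Lior extends the chain to Lior.
Then Lior < Jade extends the chain to Jade.
Then Jade < Orla extends the chain to Orla.
Then Orla < Rhea extends the chain to Rhea.
With Rhea < Sam: Gus < Dana < Hana < Chen < Ivan < Isla < Lior < Jade < Orla < Rhea < Sam.
So Sam is taller.

Sam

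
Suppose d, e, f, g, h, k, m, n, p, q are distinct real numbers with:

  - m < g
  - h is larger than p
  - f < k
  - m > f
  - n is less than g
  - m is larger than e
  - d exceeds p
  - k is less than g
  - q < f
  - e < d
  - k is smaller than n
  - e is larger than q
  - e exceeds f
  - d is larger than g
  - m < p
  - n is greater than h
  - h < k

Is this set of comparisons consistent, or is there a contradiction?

Every relation is compatible with q < f < e < m < p < h < k < n < g < d; the set is consistent.

consistent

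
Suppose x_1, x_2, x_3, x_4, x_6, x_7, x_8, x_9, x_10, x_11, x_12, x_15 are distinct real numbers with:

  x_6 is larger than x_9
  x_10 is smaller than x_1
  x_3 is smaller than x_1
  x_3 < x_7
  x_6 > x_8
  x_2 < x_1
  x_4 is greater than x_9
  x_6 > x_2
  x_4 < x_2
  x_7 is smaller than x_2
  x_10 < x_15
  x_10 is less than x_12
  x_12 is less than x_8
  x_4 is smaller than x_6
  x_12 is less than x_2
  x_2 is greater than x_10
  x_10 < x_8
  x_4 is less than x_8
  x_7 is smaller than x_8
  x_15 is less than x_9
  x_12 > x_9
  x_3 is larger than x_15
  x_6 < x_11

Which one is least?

x_10

x_15 is not least since x_10 < x_15; x_9 is not least since x_15 < x_9; x_4 is not least since x_9 < x_4; x_12 is not least since x_9 < x_12; x_3 is not least since x_15 < x_3; x_7 is not least since x_3 < x_7; x_8 is not least since x_4 < x_8; x_2 is not least since x_10 < x_2; x_6 is not least since x_2 < x_6; x_11 is not least since x_6 < x_11; x_1 is not least since x_10 < x_1.
Only x_10 has nothing below it, so x_10 is the least.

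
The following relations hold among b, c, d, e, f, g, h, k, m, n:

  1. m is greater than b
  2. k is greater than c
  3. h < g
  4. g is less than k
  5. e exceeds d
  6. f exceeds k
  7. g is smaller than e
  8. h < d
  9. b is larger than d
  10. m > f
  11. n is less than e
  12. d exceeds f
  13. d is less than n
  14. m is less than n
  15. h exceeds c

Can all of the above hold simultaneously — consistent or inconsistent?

Every relation is compatible with c < h < g < k < f < d < b < m < n < e; the set is consistent.

consistent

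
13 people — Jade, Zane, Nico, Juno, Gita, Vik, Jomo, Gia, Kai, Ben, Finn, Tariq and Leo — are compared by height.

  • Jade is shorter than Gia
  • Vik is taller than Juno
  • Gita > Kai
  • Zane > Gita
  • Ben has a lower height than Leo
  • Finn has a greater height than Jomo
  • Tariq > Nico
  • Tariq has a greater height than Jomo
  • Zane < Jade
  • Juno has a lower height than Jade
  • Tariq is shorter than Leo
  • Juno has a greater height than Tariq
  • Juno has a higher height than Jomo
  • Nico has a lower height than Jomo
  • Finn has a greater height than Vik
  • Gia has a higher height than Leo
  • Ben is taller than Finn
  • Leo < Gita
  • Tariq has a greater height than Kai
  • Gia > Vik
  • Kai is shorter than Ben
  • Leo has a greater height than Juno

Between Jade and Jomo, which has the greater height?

The relevant relations are Jomo < Tariq; Tariq < Juno; Juno < Vik; Vik < Finn; Finn < Ben; Ben < Leo; Leo < Gita; Gita < Zane; Zane < Jade.
Chaining these gives Jomo < Tariq < Juno < Vik < Finn < Ben < Leo < Gita < Zane < Jade.
So Jomo < Jade; Jade is the taller of the two.

Jade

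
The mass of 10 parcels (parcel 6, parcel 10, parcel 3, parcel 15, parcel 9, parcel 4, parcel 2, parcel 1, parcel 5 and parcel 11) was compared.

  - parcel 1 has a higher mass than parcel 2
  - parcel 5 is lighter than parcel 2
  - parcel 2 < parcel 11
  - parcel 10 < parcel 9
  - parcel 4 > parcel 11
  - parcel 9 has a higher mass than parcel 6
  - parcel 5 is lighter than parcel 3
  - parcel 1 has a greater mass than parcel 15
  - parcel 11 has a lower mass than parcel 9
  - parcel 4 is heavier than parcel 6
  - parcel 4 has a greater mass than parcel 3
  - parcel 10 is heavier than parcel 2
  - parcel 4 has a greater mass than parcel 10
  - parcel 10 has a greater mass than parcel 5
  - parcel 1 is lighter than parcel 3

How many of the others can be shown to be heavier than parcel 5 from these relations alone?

From parcel 5 the given relations immediately reach parcel 2, parcel 10, parcel 3.
From those, parcel 1, parcel 11, parcel 9, parcel 4 — 7 in total.
Nothing else is reachable above parcel 5; 7 in all.

7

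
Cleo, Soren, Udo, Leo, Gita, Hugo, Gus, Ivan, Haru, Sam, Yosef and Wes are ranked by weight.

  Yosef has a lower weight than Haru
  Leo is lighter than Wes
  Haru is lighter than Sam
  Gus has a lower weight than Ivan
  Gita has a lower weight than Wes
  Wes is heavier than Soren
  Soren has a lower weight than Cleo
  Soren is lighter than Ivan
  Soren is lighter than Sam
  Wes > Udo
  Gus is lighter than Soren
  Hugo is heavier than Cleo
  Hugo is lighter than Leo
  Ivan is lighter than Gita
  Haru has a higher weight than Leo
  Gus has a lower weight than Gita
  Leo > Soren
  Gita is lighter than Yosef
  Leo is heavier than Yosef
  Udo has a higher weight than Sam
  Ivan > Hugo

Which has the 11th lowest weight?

Udo

The consecutive relations fix a unique order: Gus < Soren < Cleo < Hugo < Ivan < Gita < Yosef < Leo < Haru < Sam < Udo < Wes.
The 11th smallest is Udo.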